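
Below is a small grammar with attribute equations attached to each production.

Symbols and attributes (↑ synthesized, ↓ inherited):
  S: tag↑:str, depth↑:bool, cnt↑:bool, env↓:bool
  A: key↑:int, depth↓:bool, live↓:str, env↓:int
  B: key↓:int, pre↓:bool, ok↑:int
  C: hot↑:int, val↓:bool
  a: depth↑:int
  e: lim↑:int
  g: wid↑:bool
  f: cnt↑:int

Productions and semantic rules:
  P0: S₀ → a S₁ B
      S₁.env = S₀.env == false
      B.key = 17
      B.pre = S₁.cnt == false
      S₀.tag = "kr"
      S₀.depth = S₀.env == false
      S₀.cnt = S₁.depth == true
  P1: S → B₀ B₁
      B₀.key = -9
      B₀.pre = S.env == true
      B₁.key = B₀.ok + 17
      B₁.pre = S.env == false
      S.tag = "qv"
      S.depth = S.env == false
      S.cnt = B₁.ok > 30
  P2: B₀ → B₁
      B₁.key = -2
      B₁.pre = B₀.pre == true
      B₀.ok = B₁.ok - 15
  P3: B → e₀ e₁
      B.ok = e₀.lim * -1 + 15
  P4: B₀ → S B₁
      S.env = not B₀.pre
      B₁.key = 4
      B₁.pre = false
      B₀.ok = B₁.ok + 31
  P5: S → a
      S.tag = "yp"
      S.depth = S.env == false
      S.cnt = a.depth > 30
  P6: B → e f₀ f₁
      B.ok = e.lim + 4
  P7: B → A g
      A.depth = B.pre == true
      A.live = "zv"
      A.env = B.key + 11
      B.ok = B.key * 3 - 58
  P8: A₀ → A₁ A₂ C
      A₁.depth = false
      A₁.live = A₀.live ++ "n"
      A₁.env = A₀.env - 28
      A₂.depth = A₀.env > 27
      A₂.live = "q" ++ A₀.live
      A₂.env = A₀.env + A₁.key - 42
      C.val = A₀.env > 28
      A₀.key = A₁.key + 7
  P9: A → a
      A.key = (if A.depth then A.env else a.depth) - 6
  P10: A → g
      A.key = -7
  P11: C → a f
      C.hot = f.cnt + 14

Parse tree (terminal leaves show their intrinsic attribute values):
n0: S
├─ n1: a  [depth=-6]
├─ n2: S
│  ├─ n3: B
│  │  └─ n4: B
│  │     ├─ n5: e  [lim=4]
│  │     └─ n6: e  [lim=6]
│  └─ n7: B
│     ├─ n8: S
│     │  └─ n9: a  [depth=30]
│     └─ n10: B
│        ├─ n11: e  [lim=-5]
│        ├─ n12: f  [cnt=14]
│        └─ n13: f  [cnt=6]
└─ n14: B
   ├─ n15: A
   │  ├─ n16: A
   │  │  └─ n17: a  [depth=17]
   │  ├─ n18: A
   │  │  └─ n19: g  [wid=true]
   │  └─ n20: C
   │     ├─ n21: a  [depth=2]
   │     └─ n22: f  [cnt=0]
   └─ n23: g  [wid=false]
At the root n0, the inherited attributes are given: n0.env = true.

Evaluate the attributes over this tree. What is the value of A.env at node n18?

-3

1. n0.env = true  [given at root]
2. n1.depth = -6  [terminal]
3. n2.env = false  [S₀.env == false]
4. n3.key = -9  [-9]
5. n3.pre = false  [S.env == true]
6. n4.key = -2  [-2]
7. n4.pre = false  [B₀.pre == true]
8. n5.lim = 4  [terminal]
9. n6.lim = 6  [terminal]
10. n4.ok = 11  [e₀.lim * -1 + 15]
11. n3.ok = -4  [B₁.ok - 15]
12. n7.key = 13  [B₀.ok + 17]
13. n7.pre = true  [S.env == false]
14. n8.env = false  [not B₀.pre]
15. n9.depth = 30  [terminal]
16. n8.tag = "yp"  ["yp"]
17. n8.depth = true  [S.env == false]
18. n8.cnt = false  [a.depth > 30]
19. n10.key = 4  [4]
20. n10.pre = false  [false]
21. n11.lim = -5  [terminal]
22. n12.cnt = 14  [terminal]
23. n13.cnt = 6  [terminal]
24. n10.ok = -1  [e.lim + 4]
25. n7.ok = 30  [B₁.ok + 31]
26. n2.tag = "qv"  ["qv"]
27. n2.depth = true  [S.env == false]
28. n2.cnt = false  [B₁.ok > 30]
29. n14.key = 17  [17]
30. n14.pre = true  [S₁.cnt == false]
31. n15.depth = true  [B.pre == true]
32. n15.live = "zv"  ["zv"]
33. n15.env = 28  [B.key + 11]
34. n16.depth = false  [false]
35. n16.live = "zvn"  [A₀.live ++ "n"]
36. n16.env = 0  [A₀.env - 28]
37. n17.depth = 17  [terminal]
38. n16.key = 11  [(if A.depth then A.env else a.depth) - 6]
39. n18.depth = true  [A₀.env > 27]
40. n18.live = "qzv"  ["q" ++ A₀.live]
41. n18.env = -3  [A₀.env + A₁.key - 42]
42. n19.wid = true  [terminal]
43. n18.key = -7  [-7]
44. n20.val = false  [A₀.env > 28]
45. n21.depth = 2  [terminal]
46. n22.cnt = 0  [terminal]
47. n20.hot = 14  [f.cnt + 14]
48. n15.key = 18  [A₁.key + 7]
49. n23.wid = false  [terminal]
50. n14.ok = -7  [B.key * 3 - 58]
51. n0.tag = "kr"  ["kr"]
52. n0.depth = false  [S₀.env == false]
53. n0.cnt = true  [S₁.depth == true]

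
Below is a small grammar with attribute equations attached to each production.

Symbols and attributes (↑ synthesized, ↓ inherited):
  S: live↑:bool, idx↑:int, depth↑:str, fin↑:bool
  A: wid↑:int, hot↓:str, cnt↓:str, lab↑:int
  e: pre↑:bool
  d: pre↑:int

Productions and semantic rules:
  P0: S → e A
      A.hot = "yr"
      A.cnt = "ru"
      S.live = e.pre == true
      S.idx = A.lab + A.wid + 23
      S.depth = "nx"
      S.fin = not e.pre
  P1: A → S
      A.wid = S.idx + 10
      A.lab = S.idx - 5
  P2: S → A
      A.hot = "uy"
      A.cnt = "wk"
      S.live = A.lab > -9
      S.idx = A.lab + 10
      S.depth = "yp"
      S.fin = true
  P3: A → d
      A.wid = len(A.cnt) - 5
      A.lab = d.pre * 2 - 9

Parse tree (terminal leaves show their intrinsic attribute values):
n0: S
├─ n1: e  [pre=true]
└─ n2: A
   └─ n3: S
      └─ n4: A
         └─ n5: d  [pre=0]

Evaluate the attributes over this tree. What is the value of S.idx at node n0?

1. n1.pre = true  [terminal]
2. n2.hot = "yr"  ["yr"]
3. n2.cnt = "ru"  ["ru"]
4. n4.hot = "uy"  ["uy"]
5. n4.cnt = "wk"  ["wk"]
6. n5.pre = 0  [terminal]
7. n4.wid = -3  [len(A.cnt) - 5]
8. n4.lab = -9  [d.pre * 2 - 9]
9. n3.live = false  [A.lab > -9]
10. n3.idx = 1  [A.lab + 10]
11. n3.depth = "yp"  ["yp"]
12. n3.fin = true  [true]
13. n2.wid = 11  [S.idx + 10]
14. n2.lab = -4  [S.idx - 5]
15. n0.live = true  [e.pre == true]
16. n0.idx = 30  [A.lab + A.wid + 23]
17. n0.depth = "nx"  ["nx"]
18. n0.fin = false  [not e.pre]

30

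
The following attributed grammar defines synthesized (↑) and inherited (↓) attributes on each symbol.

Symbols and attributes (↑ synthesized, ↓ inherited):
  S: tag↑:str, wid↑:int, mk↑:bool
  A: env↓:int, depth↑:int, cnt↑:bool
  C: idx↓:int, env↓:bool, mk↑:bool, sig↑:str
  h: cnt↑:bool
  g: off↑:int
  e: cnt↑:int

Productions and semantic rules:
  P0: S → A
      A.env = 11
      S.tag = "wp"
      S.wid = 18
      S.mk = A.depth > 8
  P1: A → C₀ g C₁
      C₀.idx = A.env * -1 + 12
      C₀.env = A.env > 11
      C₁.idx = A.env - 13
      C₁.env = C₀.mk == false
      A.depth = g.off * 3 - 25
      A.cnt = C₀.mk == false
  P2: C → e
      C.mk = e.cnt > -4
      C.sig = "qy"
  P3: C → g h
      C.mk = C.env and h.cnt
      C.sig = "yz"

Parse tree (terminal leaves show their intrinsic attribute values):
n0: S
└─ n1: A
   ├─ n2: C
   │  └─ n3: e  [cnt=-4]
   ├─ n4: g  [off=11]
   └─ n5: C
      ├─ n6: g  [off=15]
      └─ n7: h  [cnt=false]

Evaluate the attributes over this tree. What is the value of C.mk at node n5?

false

1. n1.env = 11  [11]
2. n2.idx = 1  [A.env * -1 + 12]
3. n2.env = false  [A.env > 11]
4. n3.cnt = -4  [terminal]
5. n2.mk = false  [e.cnt > -4]
6. n2.sig = "qy"  ["qy"]
7. n4.off = 11  [terminal]
8. n5.idx = -2  [A.env - 13]
9. n5.env = true  [C₀.mk == false]
10. n6.off = 15  [terminal]
11. n7.cnt = false  [terminal]
12. n5.mk = false  [C.env and h.cnt]
13. n5.sig = "yz"  ["yz"]
14. n1.depth = 8  [g.off * 3 - 25]
15. n1.cnt = true  [C₀.mk == false]
16. n0.tag = "wp"  ["wp"]
17. n0.wid = 18  [18]
18. n0.mk = false  [A.depth > 8]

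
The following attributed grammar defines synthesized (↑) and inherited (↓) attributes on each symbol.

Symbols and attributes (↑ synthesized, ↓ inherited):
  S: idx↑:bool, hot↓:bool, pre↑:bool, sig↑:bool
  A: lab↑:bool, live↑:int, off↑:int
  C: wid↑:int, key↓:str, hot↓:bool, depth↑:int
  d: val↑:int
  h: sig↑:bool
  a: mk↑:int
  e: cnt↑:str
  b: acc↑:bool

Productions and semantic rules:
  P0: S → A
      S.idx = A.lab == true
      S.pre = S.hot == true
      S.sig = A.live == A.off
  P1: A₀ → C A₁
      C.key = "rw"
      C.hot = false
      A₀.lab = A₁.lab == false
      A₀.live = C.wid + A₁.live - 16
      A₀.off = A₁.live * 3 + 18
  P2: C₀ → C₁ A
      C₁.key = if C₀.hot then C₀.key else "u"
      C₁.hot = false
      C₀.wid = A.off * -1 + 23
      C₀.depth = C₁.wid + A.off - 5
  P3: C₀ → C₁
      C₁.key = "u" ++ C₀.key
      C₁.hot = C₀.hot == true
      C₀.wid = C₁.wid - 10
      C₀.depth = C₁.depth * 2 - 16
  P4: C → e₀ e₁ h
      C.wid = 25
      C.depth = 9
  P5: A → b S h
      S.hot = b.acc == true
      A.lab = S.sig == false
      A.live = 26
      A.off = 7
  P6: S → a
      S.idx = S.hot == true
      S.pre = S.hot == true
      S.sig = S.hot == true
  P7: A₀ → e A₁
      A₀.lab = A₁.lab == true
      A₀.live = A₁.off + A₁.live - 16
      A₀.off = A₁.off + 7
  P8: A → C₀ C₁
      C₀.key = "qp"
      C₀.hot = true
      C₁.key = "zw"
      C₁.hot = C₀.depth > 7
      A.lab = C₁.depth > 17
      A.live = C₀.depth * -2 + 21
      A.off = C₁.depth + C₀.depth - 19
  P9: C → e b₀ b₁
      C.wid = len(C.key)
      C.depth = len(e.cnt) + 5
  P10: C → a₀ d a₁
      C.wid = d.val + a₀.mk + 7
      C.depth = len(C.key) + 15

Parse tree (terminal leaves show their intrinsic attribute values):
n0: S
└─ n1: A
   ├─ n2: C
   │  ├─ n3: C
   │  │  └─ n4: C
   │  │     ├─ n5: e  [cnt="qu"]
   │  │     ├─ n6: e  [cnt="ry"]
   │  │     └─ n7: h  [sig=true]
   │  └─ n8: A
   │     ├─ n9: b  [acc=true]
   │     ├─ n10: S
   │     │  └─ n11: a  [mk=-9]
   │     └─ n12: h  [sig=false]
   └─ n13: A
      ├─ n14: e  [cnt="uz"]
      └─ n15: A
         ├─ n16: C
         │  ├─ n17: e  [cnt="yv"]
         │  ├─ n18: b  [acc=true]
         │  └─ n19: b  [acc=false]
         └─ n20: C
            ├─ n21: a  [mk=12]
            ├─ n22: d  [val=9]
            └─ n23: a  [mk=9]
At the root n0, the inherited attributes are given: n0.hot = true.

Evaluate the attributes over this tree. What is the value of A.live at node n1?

1. n0.hot = true  [given at root]
2. n2.key = "rw"  ["rw"]
3. n2.hot = false  [false]
4. n3.key = "u"  [if C₀.hot then C₀.key else "u"]
5. n3.hot = false  [false]
6. n4.key = "uu"  ["u" ++ C₀.key]
7. n4.hot = false  [C₀.hot == true]
8. n5.cnt = "qu"  [terminal]
9. n6.cnt = "ry"  [terminal]
10. n7.sig = true  [terminal]
11. n4.wid = 25  [25]
12. n4.depth = 9  [9]
13. n3.wid = 15  [C₁.wid - 10]
14. n3.depth = 2  [C₁.depth * 2 - 16]
15. n9.acc = true  [terminal]
16. n10.hot = true  [b.acc == true]
17. n11.mk = -9  [terminal]
18. n10.idx = true  [S.hot == true]
19. n10.pre = true  [S.hot == true]
20. n10.sig = true  [S.hot == true]
21. n12.sig = false  [terminal]
22. n8.lab = false  [S.sig == false]
23. n8.live = 26  [26]
24. n8.off = 7  [7]
25. n2.wid = 16  [A.off * -1 + 23]
26. n2.depth = 17  [C₁.wid + A.off - 5]
27. n14.cnt = "uz"  [terminal]
28. n16.key = "qp"  ["qp"]
29. n16.hot = true  [true]
30. n17.cnt = "yv"  [terminal]
31. n18.acc = true  [terminal]
32. n19.acc = false  [terminal]
33. n16.wid = 2  [len(C.key)]
34. n16.depth = 7  [len(e.cnt) + 5]
35. n20.key = "zw"  ["zw"]
36. n20.hot = false  [C₀.depth > 7]
37. n21.mk = 12  [terminal]
38. n22.val = 9  [terminal]
39. n23.mk = 9  [terminal]
40. n20.wid = 28  [d.val + a₀.mk + 7]
41. n20.depth = 17  [len(C.key) + 15]
42. n15.lab = false  [C₁.depth > 17]
43. n15.live = 7  [C₀.depth * -2 + 21]
44. n15.off = 5  [C₁.depth + C₀.depth - 19]
45. n13.lab = false  [A₁.lab == true]
46. n13.live = -4  [A₁.off + A₁.live - 16]
47. n13.off = 12  [A₁.off + 7]
48. n1.lab = true  [A₁.lab == false]
49. n1.live = -4  [C.wid + A₁.live - 16]
50. n1.off = 6  [A₁.live * 3 + 18]
51. n0.idx = true  [A.lab == true]
52. n0.pre = true  [S.hot == true]
53. n0.sig = false  [A.live == A.off]

-4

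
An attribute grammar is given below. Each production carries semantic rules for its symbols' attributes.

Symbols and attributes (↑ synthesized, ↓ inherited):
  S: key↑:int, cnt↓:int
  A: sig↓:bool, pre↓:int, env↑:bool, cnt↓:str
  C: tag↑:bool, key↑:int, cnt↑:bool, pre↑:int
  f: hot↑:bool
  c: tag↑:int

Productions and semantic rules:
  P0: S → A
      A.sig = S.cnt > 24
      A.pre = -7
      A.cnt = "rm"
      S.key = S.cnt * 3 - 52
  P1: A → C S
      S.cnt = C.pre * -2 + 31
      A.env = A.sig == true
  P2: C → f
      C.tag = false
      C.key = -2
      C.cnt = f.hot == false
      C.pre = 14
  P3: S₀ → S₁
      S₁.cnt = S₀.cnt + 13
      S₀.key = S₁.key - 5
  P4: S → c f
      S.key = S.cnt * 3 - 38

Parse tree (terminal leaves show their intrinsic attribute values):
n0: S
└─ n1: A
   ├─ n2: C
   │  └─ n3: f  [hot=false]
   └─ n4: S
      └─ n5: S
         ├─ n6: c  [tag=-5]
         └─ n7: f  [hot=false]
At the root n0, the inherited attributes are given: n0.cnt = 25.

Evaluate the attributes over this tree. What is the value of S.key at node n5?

10

1. n0.cnt = 25  [given at root]
2. n1.sig = true  [S.cnt > 24]
3. n1.pre = -7  [-7]
4. n1.cnt = "rm"  ["rm"]
5. n3.hot = false  [terminal]
6. n2.tag = false  [false]
7. n2.key = -2  [-2]
8. n2.cnt = true  [f.hot == false]
9. n2.pre = 14  [14]
10. n4.cnt = 3  [C.pre * -2 + 31]
11. n5.cnt = 16  [S₀.cnt + 13]
12. n6.tag = -5  [terminal]
13. n7.hot = false  [terminal]
14. n5.key = 10  [S.cnt * 3 - 38]
15. n4.key = 5  [S₁.key - 5]
16. n1.env = true  [A.sig == true]
17. n0.key = 23  [S.cnt * 3 - 52]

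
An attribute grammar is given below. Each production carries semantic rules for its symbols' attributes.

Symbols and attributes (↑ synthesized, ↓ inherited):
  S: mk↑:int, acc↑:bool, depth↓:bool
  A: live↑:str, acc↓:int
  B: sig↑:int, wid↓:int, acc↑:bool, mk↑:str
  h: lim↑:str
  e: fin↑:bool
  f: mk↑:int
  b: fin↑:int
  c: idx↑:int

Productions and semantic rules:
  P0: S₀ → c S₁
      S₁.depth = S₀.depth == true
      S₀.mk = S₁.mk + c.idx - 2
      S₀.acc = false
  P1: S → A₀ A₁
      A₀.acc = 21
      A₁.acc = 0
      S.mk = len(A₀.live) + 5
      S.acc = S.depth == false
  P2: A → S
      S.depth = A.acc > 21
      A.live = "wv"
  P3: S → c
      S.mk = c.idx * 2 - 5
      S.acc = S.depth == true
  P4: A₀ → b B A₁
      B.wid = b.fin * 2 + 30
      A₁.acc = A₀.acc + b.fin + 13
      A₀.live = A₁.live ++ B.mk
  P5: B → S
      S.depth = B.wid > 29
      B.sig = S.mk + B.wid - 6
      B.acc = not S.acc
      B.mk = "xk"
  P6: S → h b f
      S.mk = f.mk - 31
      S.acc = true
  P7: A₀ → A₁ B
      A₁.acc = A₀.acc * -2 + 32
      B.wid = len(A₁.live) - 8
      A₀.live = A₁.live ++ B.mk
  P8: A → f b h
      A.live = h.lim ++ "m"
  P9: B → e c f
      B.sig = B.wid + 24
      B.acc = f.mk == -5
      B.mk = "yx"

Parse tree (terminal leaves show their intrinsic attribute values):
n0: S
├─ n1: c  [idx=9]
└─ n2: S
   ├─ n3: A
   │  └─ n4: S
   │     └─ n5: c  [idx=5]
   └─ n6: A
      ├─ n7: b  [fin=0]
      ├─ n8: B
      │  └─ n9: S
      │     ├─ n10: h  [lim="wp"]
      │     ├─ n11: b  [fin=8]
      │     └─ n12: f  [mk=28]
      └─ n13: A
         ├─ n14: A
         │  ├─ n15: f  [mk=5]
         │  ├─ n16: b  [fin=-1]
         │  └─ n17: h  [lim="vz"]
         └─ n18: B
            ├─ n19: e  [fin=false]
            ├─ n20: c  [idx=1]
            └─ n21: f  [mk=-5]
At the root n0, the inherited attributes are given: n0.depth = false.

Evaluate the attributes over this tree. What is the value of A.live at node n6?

"vzmyxxk"

1. n0.depth = false  [given at root]
2. n1.idx = 9  [terminal]
3. n2.depth = false  [S₀.depth == true]
4. n3.acc = 21  [21]
5. n4.depth = false  [A.acc > 21]
6. n5.idx = 5  [terminal]
7. n4.mk = 5  [c.idx * 2 - 5]
8. n4.acc = false  [S.depth == true]
9. n3.live = "wv"  ["wv"]
10. n6.acc = 0  [0]
11. n7.fin = 0  [terminal]
12. n8.wid = 30  [b.fin * 2 + 30]
13. n9.depth = true  [B.wid > 29]
14. n10.lim = "wp"  [terminal]
15. n11.fin = 8  [terminal]
16. n12.mk = 28  [terminal]
17. n9.mk = -3  [f.mk - 31]
18. n9.acc = true  [true]
19. n8.sig = 21  [S.mk + B.wid - 6]
20. n8.acc = false  [not S.acc]
21. n8.mk = "xk"  ["xk"]
22. n13.acc = 13  [A₀.acc + b.fin + 13]
23. n14.acc = 6  [A₀.acc * -2 + 32]
24. n15.mk = 5  [terminal]
25. n16.fin = -1  [terminal]
26. n17.lim = "vz"  [terminal]
27. n14.live = "vzm"  [h.lim ++ "m"]
28. n18.wid = -5  [len(A₁.live) - 8]
29. n19.fin = false  [terminal]
30. n20.idx = 1  [terminal]
31. n21.mk = -5  [terminal]
32. n18.sig = 19  [B.wid + 24]
33. n18.acc = true  [f.mk == -5]
34. n18.mk = "yx"  ["yx"]
35. n13.live = "vzmyx"  [A₁.live ++ B.mk]
36. n6.live = "vzmyxxk"  [A₁.live ++ B.mk]
37. n2.mk = 7  [len(A₀.live) + 5]
38. n2.acc = true  [S.depth == false]
39. n0.mk = 14  [S₁.mk + c.idx - 2]
40. n0.acc = false  [false]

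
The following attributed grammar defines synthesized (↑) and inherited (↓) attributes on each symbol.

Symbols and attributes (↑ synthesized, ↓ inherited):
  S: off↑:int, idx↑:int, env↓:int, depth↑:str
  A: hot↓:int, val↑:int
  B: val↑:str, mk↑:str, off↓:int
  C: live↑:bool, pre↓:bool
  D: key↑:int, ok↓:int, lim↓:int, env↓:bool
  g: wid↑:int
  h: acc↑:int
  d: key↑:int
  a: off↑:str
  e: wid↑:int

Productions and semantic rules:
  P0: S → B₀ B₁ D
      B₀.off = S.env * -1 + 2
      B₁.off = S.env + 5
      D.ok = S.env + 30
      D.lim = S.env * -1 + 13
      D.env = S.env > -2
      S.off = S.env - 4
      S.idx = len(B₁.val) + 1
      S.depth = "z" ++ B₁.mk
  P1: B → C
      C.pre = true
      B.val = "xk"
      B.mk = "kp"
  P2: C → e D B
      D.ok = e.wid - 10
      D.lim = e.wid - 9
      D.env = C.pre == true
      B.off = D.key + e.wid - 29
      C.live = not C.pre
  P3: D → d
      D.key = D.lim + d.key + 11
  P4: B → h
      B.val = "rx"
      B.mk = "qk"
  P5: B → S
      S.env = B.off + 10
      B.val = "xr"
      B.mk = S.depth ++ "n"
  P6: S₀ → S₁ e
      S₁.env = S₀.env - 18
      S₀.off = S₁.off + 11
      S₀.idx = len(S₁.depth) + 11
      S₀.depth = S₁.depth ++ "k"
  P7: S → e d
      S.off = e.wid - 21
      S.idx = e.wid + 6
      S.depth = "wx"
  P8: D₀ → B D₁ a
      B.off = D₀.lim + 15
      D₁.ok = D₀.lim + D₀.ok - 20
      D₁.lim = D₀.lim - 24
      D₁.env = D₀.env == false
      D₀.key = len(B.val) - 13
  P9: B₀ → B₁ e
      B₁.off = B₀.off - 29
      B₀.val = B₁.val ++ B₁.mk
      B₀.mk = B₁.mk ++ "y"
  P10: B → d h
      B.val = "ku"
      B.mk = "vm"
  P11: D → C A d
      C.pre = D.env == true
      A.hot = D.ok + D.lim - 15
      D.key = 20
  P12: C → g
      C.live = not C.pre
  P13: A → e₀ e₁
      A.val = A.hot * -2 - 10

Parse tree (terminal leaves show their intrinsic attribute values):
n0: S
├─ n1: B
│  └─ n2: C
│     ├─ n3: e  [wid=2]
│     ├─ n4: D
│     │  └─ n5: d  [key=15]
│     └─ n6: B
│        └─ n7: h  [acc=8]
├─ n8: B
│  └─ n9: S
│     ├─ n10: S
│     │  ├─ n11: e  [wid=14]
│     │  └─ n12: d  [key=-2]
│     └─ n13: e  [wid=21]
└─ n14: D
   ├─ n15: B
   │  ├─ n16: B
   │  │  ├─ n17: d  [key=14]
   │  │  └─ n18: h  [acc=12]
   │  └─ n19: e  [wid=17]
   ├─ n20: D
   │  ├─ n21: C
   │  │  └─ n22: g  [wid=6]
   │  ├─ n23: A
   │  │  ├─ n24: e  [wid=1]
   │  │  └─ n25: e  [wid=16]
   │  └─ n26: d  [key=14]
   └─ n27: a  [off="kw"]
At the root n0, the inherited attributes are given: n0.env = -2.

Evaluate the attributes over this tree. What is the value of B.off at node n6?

-8

1. n0.env = -2  [given at root]
2. n1.off = 4  [S.env * -1 + 2]
3. n2.pre = true  [true]
4. n3.wid = 2  [terminal]
5. n4.ok = -8  [e.wid - 10]
6. n4.lim = -7  [e.wid - 9]
7. n4.env = true  [C.pre == true]
8. n5.key = 15  [terminal]
9. n4.key = 19  [D.lim + d.key + 11]
10. n6.off = -8  [D.key + e.wid - 29]
11. n7.acc = 8  [terminal]
12. n6.val = "rx"  ["rx"]
13. n6.mk = "qk"  ["qk"]
14. n2.live = false  [not C.pre]
15. n1.val = "xk"  ["xk"]
16. n1.mk = "kp"  ["kp"]
17. n8.off = 3  [S.env + 5]
18. n9.env = 13  [B.off + 10]
19. n10.env = -5  [S₀.env - 18]
20. n11.wid = 14  [terminal]
21. n12.key = -2  [terminal]
22. n10.off = -7  [e.wid - 21]
23. n10.idx = 20  [e.wid + 6]
24. n10.depth = "wx"  ["wx"]
25. n13.wid = 21  [terminal]
26. n9.off = 4  [S₁.off + 11]
27. n9.idx = 13  [len(S₁.depth) + 11]
28. n9.depth = "wxk"  [S₁.depth ++ "k"]
29. n8.val = "xr"  ["xr"]
30. n8.mk = "wxkn"  [S.depth ++ "n"]
31. n14.ok = 28  [S.env + 30]
32. n14.lim = 15  [S.env * -1 + 13]
33. n14.env = false  [S.env > -2]
34. n15.off = 30  [D₀.lim + 15]
35. n16.off = 1  [B₀.off - 29]
36. n17.key = 14  [terminal]
37. n18.acc = 12  [terminal]
38. n16.val = "ku"  ["ku"]
39. n16.mk = "vm"  ["vm"]
40. n19.wid = 17  [terminal]
41. n15.val = "kuvm"  [B₁.val ++ B₁.mk]
42. n15.mk = "vmy"  [B₁.mk ++ "y"]
43. n20.ok = 23  [D₀.lim + D₀.ok - 20]
44. n20.lim = -9  [D₀.lim - 24]
45. n20.env = true  [D₀.env == false]
46. n21.pre = true  [D.env == true]
47. n22.wid = 6  [terminal]
48. n21.live = false  [not C.pre]
49. n23.hot = -1  [D.ok + D.lim - 15]
50. n24.wid = 1  [terminal]
51. n25.wid = 16  [terminal]
52. n23.val = -8  [A.hot * -2 - 10]
53. n26.key = 14  [terminal]
54. n20.key = 20  [20]
55. n27.off = "kw"  [terminal]
56. n14.key = -9  [len(B.val) - 13]
57. n0.off = -6  [S.env - 4]
58. n0.idx = 3  [len(B₁.val) + 1]
59. n0.depth = "zwxkn"  ["z" ++ B₁.mk]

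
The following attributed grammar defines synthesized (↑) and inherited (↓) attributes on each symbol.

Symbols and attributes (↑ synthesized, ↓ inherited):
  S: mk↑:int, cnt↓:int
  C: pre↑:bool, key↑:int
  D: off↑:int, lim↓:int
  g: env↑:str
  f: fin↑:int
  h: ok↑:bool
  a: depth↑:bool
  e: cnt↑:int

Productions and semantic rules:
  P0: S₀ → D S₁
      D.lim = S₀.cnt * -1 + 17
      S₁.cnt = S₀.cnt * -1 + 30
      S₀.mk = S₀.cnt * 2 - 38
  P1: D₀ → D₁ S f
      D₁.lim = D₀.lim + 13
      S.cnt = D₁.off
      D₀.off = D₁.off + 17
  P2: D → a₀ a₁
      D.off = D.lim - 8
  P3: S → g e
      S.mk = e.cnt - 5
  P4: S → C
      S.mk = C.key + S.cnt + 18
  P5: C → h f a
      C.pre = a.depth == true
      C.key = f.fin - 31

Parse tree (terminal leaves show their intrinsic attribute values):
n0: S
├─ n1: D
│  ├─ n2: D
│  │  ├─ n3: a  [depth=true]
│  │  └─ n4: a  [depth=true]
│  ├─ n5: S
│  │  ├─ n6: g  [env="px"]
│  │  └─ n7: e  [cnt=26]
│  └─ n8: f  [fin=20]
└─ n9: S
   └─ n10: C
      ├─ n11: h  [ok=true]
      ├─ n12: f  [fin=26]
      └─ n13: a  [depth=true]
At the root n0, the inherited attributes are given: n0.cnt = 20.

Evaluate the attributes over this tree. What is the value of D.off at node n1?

19

1. n0.cnt = 20  [given at root]
2. n1.lim = -3  [S₀.cnt * -1 + 17]
3. n2.lim = 10  [D₀.lim + 13]
4. n3.depth = true  [terminal]
5. n4.depth = true  [terminal]
6. n2.off = 2  [D.lim - 8]
7. n5.cnt = 2  [D₁.off]
8. n6.env = "px"  [terminal]
9. n7.cnt = 26  [terminal]
10. n5.mk = 21  [e.cnt - 5]
11. n8.fin = 20  [terminal]
12. n1.off = 19  [D₁.off + 17]
13. n9.cnt = 10  [S₀.cnt * -1 + 30]
14. n11.ok = true  [terminal]
15. n12.fin = 26  [terminal]
16. n13.depth = true  [terminal]
17. n10.pre = true  [a.depth == true]
18. n10.key = -5  [f.fin - 31]
19. n9.mk = 23  [C.key + S.cnt + 18]
20. n0.mk = 2  [S₀.cnt * 2 - 38]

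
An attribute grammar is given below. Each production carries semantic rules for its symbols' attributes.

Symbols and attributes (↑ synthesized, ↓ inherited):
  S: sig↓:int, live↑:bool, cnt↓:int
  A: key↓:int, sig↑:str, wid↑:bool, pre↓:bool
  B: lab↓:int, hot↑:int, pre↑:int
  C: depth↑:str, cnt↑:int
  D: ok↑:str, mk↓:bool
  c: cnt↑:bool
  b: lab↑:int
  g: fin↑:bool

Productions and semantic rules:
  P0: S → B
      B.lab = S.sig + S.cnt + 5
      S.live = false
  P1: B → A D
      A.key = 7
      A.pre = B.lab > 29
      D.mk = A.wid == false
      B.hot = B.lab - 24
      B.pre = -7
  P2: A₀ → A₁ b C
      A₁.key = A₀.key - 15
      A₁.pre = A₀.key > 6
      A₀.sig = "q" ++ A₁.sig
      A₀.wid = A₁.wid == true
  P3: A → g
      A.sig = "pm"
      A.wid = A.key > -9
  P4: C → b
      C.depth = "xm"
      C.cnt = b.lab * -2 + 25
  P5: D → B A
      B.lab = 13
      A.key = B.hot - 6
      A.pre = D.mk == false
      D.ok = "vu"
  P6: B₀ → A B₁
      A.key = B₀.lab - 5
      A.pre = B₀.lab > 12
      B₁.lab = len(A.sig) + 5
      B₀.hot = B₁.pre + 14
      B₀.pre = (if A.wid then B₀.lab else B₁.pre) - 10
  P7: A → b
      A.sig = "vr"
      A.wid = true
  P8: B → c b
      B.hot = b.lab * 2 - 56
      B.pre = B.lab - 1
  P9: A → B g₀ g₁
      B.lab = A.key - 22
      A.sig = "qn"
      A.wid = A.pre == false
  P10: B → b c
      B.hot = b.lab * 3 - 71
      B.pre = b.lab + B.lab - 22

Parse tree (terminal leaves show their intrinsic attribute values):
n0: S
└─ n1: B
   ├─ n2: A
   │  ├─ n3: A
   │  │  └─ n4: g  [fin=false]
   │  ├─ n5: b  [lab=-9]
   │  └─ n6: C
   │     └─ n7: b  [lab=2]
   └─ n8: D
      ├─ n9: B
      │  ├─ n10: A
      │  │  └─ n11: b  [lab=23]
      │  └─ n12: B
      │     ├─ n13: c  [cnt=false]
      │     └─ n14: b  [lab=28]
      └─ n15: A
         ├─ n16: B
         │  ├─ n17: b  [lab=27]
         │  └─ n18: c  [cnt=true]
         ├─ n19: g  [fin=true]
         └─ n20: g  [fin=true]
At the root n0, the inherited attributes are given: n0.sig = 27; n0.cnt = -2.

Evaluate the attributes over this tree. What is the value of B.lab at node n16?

-8

1. n0.sig = 27  [given at root]
2. n0.cnt = -2  [given at root]
3. n1.lab = 30  [S.sig + S.cnt + 5]
4. n2.key = 7  [7]
5. n2.pre = true  [B.lab > 29]
6. n3.key = -8  [A₀.key - 15]
7. n3.pre = true  [A₀.key > 6]
8. n4.fin = false  [terminal]
9. n3.sig = "pm"  ["pm"]
10. n3.wid = true  [A.key > -9]
11. n5.lab = -9  [terminal]
12. n7.lab = 2  [terminal]
13. n6.depth = "xm"  ["xm"]
14. n6.cnt = 21  [b.lab * -2 + 25]
15. n2.sig = "qpm"  ["q" ++ A₁.sig]
16. n2.wid = true  [A₁.wid == true]
17. n8.mk = false  [A.wid == false]
18. n9.lab = 13  [13]
19. n10.key = 8  [B₀.lab - 5]
20. n10.pre = true  [B₀.lab > 12]
21. n11.lab = 23  [terminal]
22. n10.sig = "vr"  ["vr"]
23. n10.wid = true  [true]
24. n12.lab = 7  [len(A.sig) + 5]
25. n13.cnt = false  [terminal]
26. n14.lab = 28  [terminal]
27. n12.hot = 0  [b.lab * 2 - 56]
28. n12.pre = 6  [B.lab - 1]
29. n9.hot = 20  [B₁.pre + 14]
30. n9.pre = 3  [(if A.wid then B₀.lab else B₁.pre) - 10]
31. n15.key = 14  [B.hot - 6]
32. n15.pre = true  [D.mk == false]
33. n16.lab = -8  [A.key - 22]
34. n17.lab = 27  [terminal]
35. n18.cnt = true  [terminal]
36. n16.hot = 10  [b.lab * 3 - 71]
37. n16.pre = -3  [b.lab + B.lab - 22]
38. n19.fin = true  [terminal]
39. n20.fin = true  [terminal]
40. n15.sig = "qn"  ["qn"]
41. n15.wid = false  [A.pre == false]
42. n8.ok = "vu"  ["vu"]
43. n1.hot = 6  [B.lab - 24]
44. n1.pre = -7  [-7]
45. n0.live = false  [false]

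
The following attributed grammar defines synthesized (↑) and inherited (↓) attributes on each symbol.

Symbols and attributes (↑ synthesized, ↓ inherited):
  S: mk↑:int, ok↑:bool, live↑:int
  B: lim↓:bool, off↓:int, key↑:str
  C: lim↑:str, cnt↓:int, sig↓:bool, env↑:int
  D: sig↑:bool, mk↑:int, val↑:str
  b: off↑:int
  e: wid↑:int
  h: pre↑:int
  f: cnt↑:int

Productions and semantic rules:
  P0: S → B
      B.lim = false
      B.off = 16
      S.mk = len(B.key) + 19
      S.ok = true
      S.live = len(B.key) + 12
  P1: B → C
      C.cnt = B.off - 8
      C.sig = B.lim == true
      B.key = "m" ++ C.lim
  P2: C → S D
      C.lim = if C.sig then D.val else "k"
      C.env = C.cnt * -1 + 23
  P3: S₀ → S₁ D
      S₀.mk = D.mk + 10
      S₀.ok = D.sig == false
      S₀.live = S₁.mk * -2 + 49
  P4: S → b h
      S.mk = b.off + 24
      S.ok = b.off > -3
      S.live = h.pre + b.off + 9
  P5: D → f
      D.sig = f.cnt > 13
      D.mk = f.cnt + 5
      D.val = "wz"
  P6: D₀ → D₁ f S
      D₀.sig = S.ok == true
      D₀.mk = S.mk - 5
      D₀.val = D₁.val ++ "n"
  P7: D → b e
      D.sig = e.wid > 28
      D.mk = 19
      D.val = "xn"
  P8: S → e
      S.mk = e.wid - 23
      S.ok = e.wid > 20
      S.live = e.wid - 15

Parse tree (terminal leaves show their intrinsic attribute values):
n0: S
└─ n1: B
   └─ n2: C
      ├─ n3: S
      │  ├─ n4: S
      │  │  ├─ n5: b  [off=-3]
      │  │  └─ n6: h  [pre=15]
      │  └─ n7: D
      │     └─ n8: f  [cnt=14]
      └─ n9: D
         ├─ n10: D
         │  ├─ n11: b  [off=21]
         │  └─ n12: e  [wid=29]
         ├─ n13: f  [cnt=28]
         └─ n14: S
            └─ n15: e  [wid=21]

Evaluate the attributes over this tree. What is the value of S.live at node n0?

14

1. n1.lim = false  [false]
2. n1.off = 16  [16]
3. n2.cnt = 8  [B.off - 8]
4. n2.sig = false  [B.lim == true]
5. n5.off = -3  [terminal]
6. n6.pre = 15  [terminal]
7. n4.mk = 21  [b.off + 24]
8. n4.ok = false  [b.off > -3]
9. n4.live = 21  [h.pre + b.off + 9]
10. n8.cnt = 14  [terminal]
11. n7.sig = true  [f.cnt > 13]
12. n7.mk = 19  [f.cnt + 5]
13. n7.val = "wz"  ["wz"]
14. n3.mk = 29  [D.mk + 10]
15. n3.ok = false  [D.sig == false]
16. n3.live = 7  [S₁.mk * -2 + 49]
17. n11.off = 21  [terminal]
18. n12.wid = 29  [terminal]
19. n10.sig = true  [e.wid > 28]
20. n10.mk = 19  [19]
21. n10.val = "xn"  ["xn"]
22. n13.cnt = 28  [terminal]
23. n15.wid = 21  [terminal]
24. n14.mk = -2  [e.wid - 23]
25. n14.ok = true  [e.wid > 20]
26. n14.live = 6  [e.wid - 15]
27. n9.sig = true  [S.ok == true]
28. n9.mk = -7  [S.mk - 5]
29. n9.val = "xnn"  [D₁.val ++ "n"]
30. n2.lim = "k"  [if C.sig then D.val else "k"]
31. n2.env = 15  [C.cnt * -1 + 23]
32. n1.key = "mk"  ["m" ++ C.lim]
33. n0.mk = 21  [len(B.key) + 19]
34. n0.ok = true  [true]
35. n0.live = 14  [len(B.key) + 12]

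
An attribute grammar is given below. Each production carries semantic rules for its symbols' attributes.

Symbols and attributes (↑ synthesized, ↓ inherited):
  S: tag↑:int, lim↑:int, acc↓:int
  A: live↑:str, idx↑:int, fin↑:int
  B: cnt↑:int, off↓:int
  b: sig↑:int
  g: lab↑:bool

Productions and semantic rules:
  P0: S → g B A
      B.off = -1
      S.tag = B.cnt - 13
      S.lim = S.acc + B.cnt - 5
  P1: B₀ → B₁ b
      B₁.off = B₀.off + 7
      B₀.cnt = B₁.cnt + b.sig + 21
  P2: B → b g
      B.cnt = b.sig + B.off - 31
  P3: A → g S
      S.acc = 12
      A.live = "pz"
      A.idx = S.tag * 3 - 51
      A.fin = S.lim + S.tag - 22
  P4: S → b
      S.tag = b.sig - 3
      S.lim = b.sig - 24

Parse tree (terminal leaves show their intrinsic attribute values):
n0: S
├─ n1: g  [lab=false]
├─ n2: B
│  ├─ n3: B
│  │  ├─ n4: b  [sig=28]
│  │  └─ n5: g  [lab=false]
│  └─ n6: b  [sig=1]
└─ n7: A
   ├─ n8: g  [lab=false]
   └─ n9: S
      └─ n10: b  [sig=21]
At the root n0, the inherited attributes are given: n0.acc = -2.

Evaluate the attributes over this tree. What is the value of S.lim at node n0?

1. n0.acc = -2  [given at root]
2. n1.lab = false  [terminal]
3. n2.off = -1  [-1]
4. n3.off = 6  [B₀.off + 7]
5. n4.sig = 28  [terminal]
6. n5.lab = false  [terminal]
7. n3.cnt = 3  [b.sig + B.off - 31]
8. n6.sig = 1  [terminal]
9. n2.cnt = 25  [B₁.cnt + b.sig + 21]
10. n8.lab = false  [terminal]
11. n9.acc = 12  [12]
12. n10.sig = 21  [terminal]
13. n9.tag = 18  [b.sig - 3]
14. n9.lim = -3  [b.sig - 24]
15. n7.live = "pz"  ["pz"]
16. n7.idx = 3  [S.tag * 3 - 51]
17. n7.fin = -7  [S.lim + S.tag - 22]
18. n0.tag = 12  [B.cnt - 13]
19. n0.lim = 18  [S.acc + B.cnt - 5]

18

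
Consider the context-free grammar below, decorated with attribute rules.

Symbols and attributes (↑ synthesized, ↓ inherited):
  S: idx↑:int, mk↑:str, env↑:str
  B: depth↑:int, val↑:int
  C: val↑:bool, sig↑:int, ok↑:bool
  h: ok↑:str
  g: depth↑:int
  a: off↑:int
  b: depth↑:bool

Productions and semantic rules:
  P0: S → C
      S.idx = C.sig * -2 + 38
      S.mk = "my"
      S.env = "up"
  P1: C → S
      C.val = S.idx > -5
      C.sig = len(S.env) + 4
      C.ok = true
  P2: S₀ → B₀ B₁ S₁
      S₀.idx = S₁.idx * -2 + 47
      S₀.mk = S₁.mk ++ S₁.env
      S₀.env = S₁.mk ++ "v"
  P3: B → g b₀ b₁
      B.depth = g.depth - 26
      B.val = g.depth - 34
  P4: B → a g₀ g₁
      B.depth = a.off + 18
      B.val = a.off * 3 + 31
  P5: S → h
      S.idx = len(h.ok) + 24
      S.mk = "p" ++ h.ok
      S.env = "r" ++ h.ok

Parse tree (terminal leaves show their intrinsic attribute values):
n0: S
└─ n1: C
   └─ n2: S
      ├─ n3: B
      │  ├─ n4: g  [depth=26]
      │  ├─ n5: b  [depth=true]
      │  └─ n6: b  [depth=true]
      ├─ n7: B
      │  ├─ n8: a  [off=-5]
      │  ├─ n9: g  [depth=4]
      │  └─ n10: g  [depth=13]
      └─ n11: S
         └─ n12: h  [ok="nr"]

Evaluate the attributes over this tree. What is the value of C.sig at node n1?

1. n4.depth = 26  [terminal]
2. n5.depth = true  [terminal]
3. n6.depth = true  [terminal]
4. n3.depth = 0  [g.depth - 26]
5. n3.val = -8  [g.depth - 34]
6. n8.off = -5  [terminal]
7. n9.depth = 4  [terminal]
8. n10.depth = 13  [terminal]
9. n7.depth = 13  [a.off + 18]
10. n7.val = 16  [a.off * 3 + 31]
11. n12.ok = "nr"  [terminal]
12. n11.idx = 26  [len(h.ok) + 24]
13. n11.mk = "pnr"  ["p" ++ h.ok]
14. n11.env = "rnr"  ["r" ++ h.ok]
15. n2.idx = -5  [S₁.idx * -2 + 47]
16. n2.mk = "pnrrnr"  [S₁.mk ++ S₁.env]
17. n2.env = "pnrv"  [S₁.mk ++ "v"]
18. n1.val = false  [S.idx > -5]
19. n1.sig = 8  [len(S.env) + 4]
20. n1.ok = true  [true]
21. n0.idx = 22  [C.sig * -2 + 38]
22. n0.mk = "my"  ["my"]
23. n0.env = "up"  ["up"]

8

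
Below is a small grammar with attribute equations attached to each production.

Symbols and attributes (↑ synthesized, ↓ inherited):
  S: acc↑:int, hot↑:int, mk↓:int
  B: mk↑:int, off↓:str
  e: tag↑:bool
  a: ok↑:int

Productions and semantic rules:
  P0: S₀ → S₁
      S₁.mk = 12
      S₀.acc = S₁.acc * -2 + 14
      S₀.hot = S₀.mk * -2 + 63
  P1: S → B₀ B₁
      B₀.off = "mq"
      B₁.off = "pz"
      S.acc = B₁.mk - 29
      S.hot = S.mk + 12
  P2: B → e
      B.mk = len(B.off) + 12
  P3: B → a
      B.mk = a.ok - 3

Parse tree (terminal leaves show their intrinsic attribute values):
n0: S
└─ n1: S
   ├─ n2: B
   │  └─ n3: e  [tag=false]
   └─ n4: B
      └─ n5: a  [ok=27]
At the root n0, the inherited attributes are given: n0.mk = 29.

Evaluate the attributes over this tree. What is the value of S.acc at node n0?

24

1. n0.mk = 29  [given at root]
2. n1.mk = 12  [12]
3. n2.off = "mq"  ["mq"]
4. n3.tag = false  [terminal]
5. n2.mk = 14  [len(B.off) + 12]
6. n4.off = "pz"  ["pz"]
7. n5.ok = 27  [terminal]
8. n4.mk = 24  [a.ok - 3]
9. n1.acc = -5  [B₁.mk - 29]
10. n1.hot = 24  [S.mk + 12]
11. n0.acc = 24  [S₁.acc * -2 + 14]
12. n0.hot = 5  [S₀.mk * -2 + 63]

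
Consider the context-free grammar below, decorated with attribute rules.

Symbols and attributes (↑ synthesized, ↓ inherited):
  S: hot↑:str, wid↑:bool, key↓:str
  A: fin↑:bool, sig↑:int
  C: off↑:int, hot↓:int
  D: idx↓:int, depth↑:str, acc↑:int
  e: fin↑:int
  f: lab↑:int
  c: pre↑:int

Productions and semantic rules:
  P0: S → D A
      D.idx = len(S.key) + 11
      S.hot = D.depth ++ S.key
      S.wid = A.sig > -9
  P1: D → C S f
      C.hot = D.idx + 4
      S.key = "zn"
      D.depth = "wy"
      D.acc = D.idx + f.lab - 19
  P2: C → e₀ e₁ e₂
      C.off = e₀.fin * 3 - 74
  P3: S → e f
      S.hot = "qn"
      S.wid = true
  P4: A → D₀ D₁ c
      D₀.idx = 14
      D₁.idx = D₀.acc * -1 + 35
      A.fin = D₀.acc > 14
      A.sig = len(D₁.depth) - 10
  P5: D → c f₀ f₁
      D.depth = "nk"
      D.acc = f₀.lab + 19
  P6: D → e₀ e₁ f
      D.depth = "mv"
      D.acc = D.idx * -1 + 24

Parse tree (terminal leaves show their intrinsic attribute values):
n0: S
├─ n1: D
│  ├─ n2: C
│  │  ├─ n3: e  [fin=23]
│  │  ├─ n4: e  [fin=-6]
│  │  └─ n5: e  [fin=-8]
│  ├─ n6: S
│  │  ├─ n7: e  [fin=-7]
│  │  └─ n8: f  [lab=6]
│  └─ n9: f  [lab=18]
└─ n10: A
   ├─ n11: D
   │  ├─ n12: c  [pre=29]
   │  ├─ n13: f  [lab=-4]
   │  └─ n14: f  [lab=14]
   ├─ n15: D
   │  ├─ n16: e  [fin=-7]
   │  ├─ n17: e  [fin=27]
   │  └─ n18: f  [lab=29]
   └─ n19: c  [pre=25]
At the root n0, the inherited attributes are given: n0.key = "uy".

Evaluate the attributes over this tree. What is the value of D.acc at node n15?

4

1. n0.key = "uy"  [given at root]
2. n1.idx = 13  [len(S.key) + 11]
3. n2.hot = 17  [D.idx + 4]
4. n3.fin = 23  [terminal]
5. n4.fin = -6  [terminal]
6. n5.fin = -8  [terminal]
7. n2.off = -5  [e₀.fin * 3 - 74]
8. n6.key = "zn"  ["zn"]
9. n7.fin = -7  [terminal]
10. n8.lab = 6  [terminal]
11. n6.hot = "qn"  ["qn"]
12. n6.wid = true  [true]
13. n9.lab = 18  [terminal]
14. n1.depth = "wy"  ["wy"]
15. n1.acc = 12  [D.idx + f.lab - 19]
16. n11.idx = 14  [14]
17. n12.pre = 29  [terminal]
18. n13.lab = -4  [terminal]
19. n14.lab = 14  [terminal]
20. n11.depth = "nk"  ["nk"]
21. n11.acc = 15  [f₀.lab + 19]
22. n15.idx = 20  [D₀.acc * -1 + 35]
23. n16.fin = -7  [terminal]
24. n17.fin = 27  [terminal]
25. n18.lab = 29  [terminal]
26. n15.depth = "mv"  ["mv"]
27. n15.acc = 4  [D.idx * -1 + 24]
28. n19.pre = 25  [terminal]
29. n10.fin = true  [D₀.acc > 14]
30. n10.sig = -8  [len(D₁.depth) - 10]
31. n0.hot = "wyuy"  [D.depth ++ S.key]
32. n0.wid = true  [A.sig > -9]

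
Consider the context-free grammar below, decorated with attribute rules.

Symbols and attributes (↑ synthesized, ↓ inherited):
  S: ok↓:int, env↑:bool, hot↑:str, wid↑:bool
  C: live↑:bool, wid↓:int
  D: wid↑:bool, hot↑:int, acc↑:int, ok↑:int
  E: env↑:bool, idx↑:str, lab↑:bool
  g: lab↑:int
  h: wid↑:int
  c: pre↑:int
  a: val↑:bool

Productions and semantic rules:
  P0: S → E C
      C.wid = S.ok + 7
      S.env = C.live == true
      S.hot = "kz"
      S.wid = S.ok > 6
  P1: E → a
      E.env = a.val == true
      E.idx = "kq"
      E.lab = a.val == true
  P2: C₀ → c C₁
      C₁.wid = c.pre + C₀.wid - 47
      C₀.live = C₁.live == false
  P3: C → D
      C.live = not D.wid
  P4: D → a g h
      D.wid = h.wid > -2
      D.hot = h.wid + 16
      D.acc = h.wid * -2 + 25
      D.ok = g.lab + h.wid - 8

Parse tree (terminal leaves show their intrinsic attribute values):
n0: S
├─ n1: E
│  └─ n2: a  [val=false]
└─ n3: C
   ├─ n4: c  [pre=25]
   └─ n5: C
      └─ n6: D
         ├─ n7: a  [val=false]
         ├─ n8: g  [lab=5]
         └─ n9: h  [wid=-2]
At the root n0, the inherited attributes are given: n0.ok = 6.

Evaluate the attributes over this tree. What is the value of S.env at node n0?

false

1. n0.ok = 6  [given at root]
2. n2.val = false  [terminal]
3. n1.env = false  [a.val == true]
4. n1.idx = "kq"  ["kq"]
5. n1.lab = false  [a.val == true]
6. n3.wid = 13  [S.ok + 7]
7. n4.pre = 25  [terminal]
8. n5.wid = -9  [c.pre + C₀.wid - 47]
9. n7.val = false  [terminal]
10. n8.lab = 5  [terminal]
11. n9.wid = -2  [terminal]
12. n6.wid = false  [h.wid > -2]
13. n6.hot = 14  [h.wid + 16]
14. n6.acc = 29  [h.wid * -2 + 25]
15. n6.ok = -5  [g.lab + h.wid - 8]
16. n5.live = true  [not D.wid]
17. n3.live = false  [C₁.live == false]
18. n0.env = false  [C.live == true]
19. n0.hot = "kz"  ["kz"]
20. n0.wid = false  [S.ok > 6]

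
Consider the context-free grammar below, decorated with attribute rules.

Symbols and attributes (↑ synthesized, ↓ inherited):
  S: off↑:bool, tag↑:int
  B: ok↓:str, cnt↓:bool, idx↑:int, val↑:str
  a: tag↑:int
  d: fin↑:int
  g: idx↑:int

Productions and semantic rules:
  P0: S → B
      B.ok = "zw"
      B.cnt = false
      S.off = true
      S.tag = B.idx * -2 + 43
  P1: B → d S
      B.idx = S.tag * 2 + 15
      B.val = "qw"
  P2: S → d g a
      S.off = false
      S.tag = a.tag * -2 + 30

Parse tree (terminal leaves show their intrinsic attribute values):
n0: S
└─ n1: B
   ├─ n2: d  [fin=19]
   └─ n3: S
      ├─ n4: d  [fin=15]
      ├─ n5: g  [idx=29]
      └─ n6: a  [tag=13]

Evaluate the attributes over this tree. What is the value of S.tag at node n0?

-3

1. n1.ok = "zw"  ["zw"]
2. n1.cnt = false  [false]
3. n2.fin = 19  [terminal]
4. n4.fin = 15  [terminal]
5. n5.idx = 29  [terminal]
6. n6.tag = 13  [terminal]
7. n3.off = false  [false]
8. n3.tag = 4  [a.tag * -2 + 30]
9. n1.idx = 23  [S.tag * 2 + 15]
10. n1.val = "qw"  ["qw"]
11. n0.off = true  [true]
12. n0.tag = -3  [B.idx * -2 + 43]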